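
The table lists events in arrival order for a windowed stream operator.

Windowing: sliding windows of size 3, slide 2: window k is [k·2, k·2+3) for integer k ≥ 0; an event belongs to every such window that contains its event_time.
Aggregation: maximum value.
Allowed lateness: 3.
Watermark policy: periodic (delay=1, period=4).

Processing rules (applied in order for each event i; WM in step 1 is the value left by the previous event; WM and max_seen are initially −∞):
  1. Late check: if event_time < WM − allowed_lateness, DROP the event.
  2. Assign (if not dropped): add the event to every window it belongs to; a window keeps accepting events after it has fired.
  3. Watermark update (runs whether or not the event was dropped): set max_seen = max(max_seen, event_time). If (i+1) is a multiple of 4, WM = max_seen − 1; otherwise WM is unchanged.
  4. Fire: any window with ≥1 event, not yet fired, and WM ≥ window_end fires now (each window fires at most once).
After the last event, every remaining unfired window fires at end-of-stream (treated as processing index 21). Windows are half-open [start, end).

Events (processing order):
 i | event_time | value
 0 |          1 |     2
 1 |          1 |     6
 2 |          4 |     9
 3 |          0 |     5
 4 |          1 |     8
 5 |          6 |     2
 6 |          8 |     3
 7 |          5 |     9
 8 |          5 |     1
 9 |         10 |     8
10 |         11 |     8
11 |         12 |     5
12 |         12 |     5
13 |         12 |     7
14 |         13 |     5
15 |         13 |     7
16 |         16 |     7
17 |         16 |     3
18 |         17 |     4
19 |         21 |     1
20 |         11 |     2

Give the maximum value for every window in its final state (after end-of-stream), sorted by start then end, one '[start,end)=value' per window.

i=0 t=1 v=2: → [0,3); WM=−∞
i=1 t=1 v=6: → [0,3); WM=−∞
i=2 t=4 v=9: → [4,7),[2,5); WM=−∞
i=3 t=0 v=5: → [0,3); WM=3; [0,3) fires=6
i=4 t=1 v=8: → [0,3); WM=3
i=5 t=6 v=2: → [6,9),[4,7); WM=3
i=6 t=8 v=3: → [8,11),[6,9); WM=3
i=7 t=5 v=9: → [4,7); WM=7; [2,5) fires=9 [4,7) fires=9
i=8 t=5 v=1: → [4,7); WM=7
i=9 t=10 v=8: → [10,13),[8,11); WM=7
i=10 t=11 v=8: → [10,13); WM=7
i=11 t=12 v=5: → [12,15),[10,13); WM=11; [6,9) fires=3 [8,11) fires=8
i=12 t=12 v=5: → [12,15),[10,13); WM=11
i=13 t=12 v=7: → [12,15),[10,13); WM=11
i=14 t=13 v=5: → [12,15); WM=11
i=15 t=13 v=7: → [12,15); WM=12
i=16 t=16 v=7: → [16,19),[14,17); WM=12
i=17 t=16 v=3: → [16,19),[14,17); WM=12
i=18 t=17 v=4: → [16,19); WM=12
i=19 t=21 v=1: → [20,23); WM=20; [10,13) fires=8 [12,15) fires=7 [14,17) fires=7 [16,19) fires=7
i=20 t=11 v=2: DROP (t<20-3); WM=20

[0,3)=8 [2,5)=9 [4,7)=9 [6,9)=3 [8,11)=8 [10,13)=8 [12,15)=7 [14,17)=7 [16,19)=7 [20,23)=1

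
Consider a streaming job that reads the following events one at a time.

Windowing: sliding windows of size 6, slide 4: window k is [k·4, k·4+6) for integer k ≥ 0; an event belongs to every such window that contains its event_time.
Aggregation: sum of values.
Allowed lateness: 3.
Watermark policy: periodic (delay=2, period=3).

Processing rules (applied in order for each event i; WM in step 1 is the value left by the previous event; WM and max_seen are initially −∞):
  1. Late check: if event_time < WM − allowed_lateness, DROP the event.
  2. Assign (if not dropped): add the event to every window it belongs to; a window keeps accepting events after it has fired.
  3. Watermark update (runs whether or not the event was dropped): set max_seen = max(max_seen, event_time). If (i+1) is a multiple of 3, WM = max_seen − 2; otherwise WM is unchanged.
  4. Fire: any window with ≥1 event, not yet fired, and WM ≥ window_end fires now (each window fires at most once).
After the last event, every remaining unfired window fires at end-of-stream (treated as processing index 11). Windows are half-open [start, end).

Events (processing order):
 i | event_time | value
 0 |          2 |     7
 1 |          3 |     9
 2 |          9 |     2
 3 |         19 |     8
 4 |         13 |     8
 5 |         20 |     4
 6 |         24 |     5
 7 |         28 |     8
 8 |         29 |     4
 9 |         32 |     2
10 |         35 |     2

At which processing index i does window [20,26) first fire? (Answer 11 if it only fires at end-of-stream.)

i=0 t=2 v=7: → [0,6); WM=−∞
i=1 t=3 v=9: → [0,6); WM=−∞
i=2 t=9 v=2: → [8,14),[4,10); WM=7; [0,6) fires=16
i=3 t=19 v=8: → [16,22); WM=7
i=4 t=13 v=8: → [12,18),[8,14); WM=7
i=5 t=20 v=4: → [20,26),[16,22); WM=18; [4,10) fires=2 [8,14) fires=10 [12,18) fires=8
i=6 t=24 v=5: → [24,30),[20,26); WM=18
i=7 t=28 v=8: → [28,34),[24,30); WM=18
i=8 t=29 v=4: → [28,34),[24,30); WM=27; [16,22) fires=12 [20,26) fires=9
i=9 t=32 v=2: → [32,38),[28,34); WM=27
i=10 t=35 v=2: → [32,38); WM=27

8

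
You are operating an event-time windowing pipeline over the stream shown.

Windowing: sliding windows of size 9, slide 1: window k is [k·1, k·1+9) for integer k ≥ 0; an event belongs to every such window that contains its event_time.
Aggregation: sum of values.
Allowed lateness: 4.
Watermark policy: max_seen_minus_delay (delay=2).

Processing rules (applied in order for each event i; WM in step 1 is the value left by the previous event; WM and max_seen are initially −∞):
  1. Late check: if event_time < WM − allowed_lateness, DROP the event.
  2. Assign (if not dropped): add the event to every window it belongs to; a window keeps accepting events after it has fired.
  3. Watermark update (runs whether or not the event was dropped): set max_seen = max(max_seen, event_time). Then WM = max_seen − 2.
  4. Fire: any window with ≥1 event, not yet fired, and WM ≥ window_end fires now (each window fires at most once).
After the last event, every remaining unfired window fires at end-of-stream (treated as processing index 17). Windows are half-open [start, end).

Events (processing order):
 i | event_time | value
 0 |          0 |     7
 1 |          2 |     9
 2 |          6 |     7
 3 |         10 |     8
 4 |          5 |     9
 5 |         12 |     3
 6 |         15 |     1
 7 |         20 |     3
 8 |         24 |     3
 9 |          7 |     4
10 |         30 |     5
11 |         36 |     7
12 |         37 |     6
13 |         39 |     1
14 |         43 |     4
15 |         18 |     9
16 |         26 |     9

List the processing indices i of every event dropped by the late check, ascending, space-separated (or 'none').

i=0 t=0 v=7: → [0,9); WM=-2
i=1 t=2 v=9: → [2,11),[1,10),[0,9); WM=0
i=2 t=6 v=7: → [6,15),[5,14),[4,13),[3,12),[2,11),[1,10),[0,9); WM=4
i=3 t=10 v=8: → [10,19),[9,18),[8,17),[7,16),[6,15),[5,14),[4,13),[3,12),[2,11); WM=8
i=4 t=5 v=9: → [5,14),[4,13),[3,12),[2,11),[1,10),[0,9); WM=8
i=5 t=12 v=3: → [12,21),[11,20),[10,19),[9,18),[8,17),[7,16),[6,15),[5,14),[4,13); WM=10; [0,9) fires=32 [1,10) fires=25
i=6 t=15 v=1: → [15,24),[14,23),[13,22),[12,21),[11,20),[10,19),[9,18),[8,17),[7,16); WM=13; [2,11) fires=33 [3,12) fires=24 [4,13) fires=27
i=7 t=20 v=3: → [20,29),[19,28),[18,27),[17,26),[16,25),[15,24),[14,23),[13,22),[12,21); WM=18; [5,14) fires=27 [6,15) fires=18 [7,16) fires=12 [8,17) fires=12 [9,18) fires=12
i=8 t=24 v=3: → [24,33),[23,32),[22,31),[21,30),[20,29),[19,28),[18,27),[17,26),[16,25); WM=22; [10,19) fires=12 [11,20) fires=4 [12,21) fires=7 [13,22) fires=4
i=9 t=7 v=4: DROP (t<22-4); WM=22
i=10 t=30 v=5: → [30,39),[29,38),[28,37),[27,36),[26,35),[25,34),[24,33),[23,32),[22,31); WM=28; [14,23) fires=4 [15,24) fires=4 [16,25) fires=6 [17,26) fires=6 [18,27) fires=6 [19,28) fires=6
i=11 t=36 v=7: → [36,45),[35,44),[34,43),[33,42),[32,41),[31,40),[30,39),[29,38),[28,37); WM=34; [20,29) fires=6 [21,30) fires=3 [22,31) fires=8 [23,32) fires=8 [24,33) fires=8 [25,34) fires=5
i=12 t=37 v=6: → [37,46),[36,45),[35,44),[34,43),[33,42),[32,41),[31,40),[30,39),[29,38); WM=35; [26,35) fires=5
i=13 t=39 v=1: → [39,48),[38,47),[37,46),[36,45),[35,44),[34,43),[33,42),[32,41),[31,40); WM=37; [27,36) fires=5 [28,37) fires=12
i=14 t=43 v=4: → [43,52),[42,51),[41,50),[40,49),[39,48),[38,47),[37,46),[36,45),[35,44); WM=41; [29,38) fires=18 [30,39) fires=18 [31,40) fires=14 [32,41) fires=14
i=15 t=18 v=9: DROP (t<41-4); WM=41
i=16 t=26 v=9: DROP (t<41-4); WM=41

9 15 16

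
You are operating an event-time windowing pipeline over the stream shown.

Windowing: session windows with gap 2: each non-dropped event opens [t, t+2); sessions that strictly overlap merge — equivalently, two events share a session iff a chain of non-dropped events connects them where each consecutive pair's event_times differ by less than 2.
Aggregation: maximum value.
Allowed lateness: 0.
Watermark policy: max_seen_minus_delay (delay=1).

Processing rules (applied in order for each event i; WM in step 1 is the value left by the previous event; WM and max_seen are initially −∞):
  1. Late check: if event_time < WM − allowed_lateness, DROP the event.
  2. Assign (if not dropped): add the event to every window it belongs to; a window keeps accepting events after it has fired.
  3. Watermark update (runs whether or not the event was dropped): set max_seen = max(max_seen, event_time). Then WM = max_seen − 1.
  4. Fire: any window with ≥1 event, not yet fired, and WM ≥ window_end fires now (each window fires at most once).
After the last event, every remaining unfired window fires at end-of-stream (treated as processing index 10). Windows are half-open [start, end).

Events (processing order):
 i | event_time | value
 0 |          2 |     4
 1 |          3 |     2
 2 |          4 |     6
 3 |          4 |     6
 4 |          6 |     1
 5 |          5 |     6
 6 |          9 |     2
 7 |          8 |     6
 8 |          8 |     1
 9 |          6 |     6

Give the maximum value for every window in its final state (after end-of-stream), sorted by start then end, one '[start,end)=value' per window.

[2,8)=6 [8,11)=6

i=0 t=2 v=4: → [2,4); WM=1
i=1 t=3 v=2: → [2,5); WM=2
i=2 t=4 v=6: → [2,6); WM=3
i=3 t=4 v=6: → [2,6); WM=3
i=4 t=6 v=1: → [6,8); WM=5
i=5 t=5 v=6: → [2,8); WM=5
i=6 t=9 v=2: → [9,11); WM=8
i=7 t=8 v=6: → [8,11); WM=8
i=8 t=8 v=1: → [8,11); WM=8
i=9 t=6 v=6: DROP (t<8-0); WM=8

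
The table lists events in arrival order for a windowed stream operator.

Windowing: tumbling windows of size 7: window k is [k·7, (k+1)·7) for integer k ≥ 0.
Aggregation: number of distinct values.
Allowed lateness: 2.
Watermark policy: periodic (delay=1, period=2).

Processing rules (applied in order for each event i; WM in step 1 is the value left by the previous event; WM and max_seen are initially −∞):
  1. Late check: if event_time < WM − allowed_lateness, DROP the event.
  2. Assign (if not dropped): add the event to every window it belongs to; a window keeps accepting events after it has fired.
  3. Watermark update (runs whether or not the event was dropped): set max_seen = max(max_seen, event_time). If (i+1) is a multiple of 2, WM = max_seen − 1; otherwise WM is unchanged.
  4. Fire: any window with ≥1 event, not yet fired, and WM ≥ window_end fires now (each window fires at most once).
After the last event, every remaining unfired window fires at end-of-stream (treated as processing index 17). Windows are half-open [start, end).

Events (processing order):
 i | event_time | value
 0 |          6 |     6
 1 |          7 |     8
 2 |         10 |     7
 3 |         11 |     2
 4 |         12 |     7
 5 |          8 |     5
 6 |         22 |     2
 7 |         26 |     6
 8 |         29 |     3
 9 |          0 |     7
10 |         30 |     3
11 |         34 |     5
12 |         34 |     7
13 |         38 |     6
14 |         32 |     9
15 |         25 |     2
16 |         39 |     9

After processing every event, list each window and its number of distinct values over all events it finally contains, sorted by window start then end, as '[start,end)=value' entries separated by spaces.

[0,7)=1 [7,14)=4 [21,28)=2 [28,35)=3 [35,42)=2

i=0 t=6 v=6: → [0,7); WM=−∞
i=1 t=7 v=8: → [7,14); WM=6
i=2 t=10 v=7: → [7,14); WM=6
i=3 t=11 v=2: → [7,14); WM=10; [0,7) fires=1
i=4 t=12 v=7: → [7,14); WM=10
i=5 t=8 v=5: → [7,14); WM=11
i=6 t=22 v=2: → [21,28); WM=11
i=7 t=26 v=6: → [21,28); WM=25; [7,14) fires=4
i=8 t=29 v=3: → [28,35); WM=25
i=9 t=0 v=7: DROP (t<25-2); WM=28; [21,28) fires=2
i=10 t=30 v=3: → [28,35); WM=28
i=11 t=34 v=5: → [28,35); WM=33
i=12 t=34 v=7: → [28,35); WM=33
i=13 t=38 v=6: → [35,42); WM=37; [28,35) fires=3
i=14 t=32 v=9: DROP (t<37-2); WM=37
i=15 t=25 v=2: DROP (t<37-2); WM=37
i=16 t=39 v=9: → [35,42); WM=37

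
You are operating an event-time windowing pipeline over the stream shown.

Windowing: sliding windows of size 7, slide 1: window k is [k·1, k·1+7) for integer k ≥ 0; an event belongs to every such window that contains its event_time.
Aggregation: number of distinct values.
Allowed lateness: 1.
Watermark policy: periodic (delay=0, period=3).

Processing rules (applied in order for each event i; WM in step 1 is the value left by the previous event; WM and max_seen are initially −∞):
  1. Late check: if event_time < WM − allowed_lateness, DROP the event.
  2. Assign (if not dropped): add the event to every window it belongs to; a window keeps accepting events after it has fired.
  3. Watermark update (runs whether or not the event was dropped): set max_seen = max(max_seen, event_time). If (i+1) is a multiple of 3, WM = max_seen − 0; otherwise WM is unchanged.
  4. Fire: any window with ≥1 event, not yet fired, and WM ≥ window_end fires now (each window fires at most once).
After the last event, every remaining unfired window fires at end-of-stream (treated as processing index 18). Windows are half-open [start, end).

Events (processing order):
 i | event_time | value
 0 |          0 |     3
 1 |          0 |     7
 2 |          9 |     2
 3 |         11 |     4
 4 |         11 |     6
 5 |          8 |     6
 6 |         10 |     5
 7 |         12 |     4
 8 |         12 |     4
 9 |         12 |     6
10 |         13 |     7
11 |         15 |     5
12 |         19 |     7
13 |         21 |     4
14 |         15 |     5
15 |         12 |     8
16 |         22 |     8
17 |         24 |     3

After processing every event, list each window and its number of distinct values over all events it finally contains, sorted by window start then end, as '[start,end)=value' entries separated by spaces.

[0,7)=2 [2,9)=1 [3,10)=2 [4,11)=3 [5,12)=4 [6,13)=4 [7,14)=5 [8,15)=5 [9,16)=5 [10,17)=4 [11,18)=4 [12,19)=4 [13,20)=2 [14,21)=2 [15,22)=3 [16,23)=3 [17,24)=3 [18,25)=4 [19,26)=4 [20,27)=3 [21,28)=3 [22,29)=2 [23,30)=1 [24,31)=1

i=0 t=0 v=3: → [0,7); WM=−∞
i=1 t=0 v=7: → [0,7); WM=−∞
i=2 t=9 v=2: → [9,16),[8,15),[7,14),[6,13),[5,12),[4,11),[3,10); WM=9; [0,7) fires=2
i=3 t=11 v=4: → [11,18),[10,17),[9,16),[8,15),[7,14),[6,13),[5,12); WM=9
i=4 t=11 v=6: → [11,18),[10,17),[9,16),[8,15),[7,14),[6,13),[5,12); WM=9
i=5 t=8 v=6: → [8,15),[7,14),[6,13),[5,12),[4,11),[3,10),[2,9); WM=11; [2,9) fires=1 [3,10) fires=2 [4,11) fires=2
i=6 t=10 v=5: → [10,17),[9,16),[8,15),[7,14),[6,13),[5,12),[4,11); WM=11
i=7 t=12 v=4: → [12,19),[11,18),[10,17),[9,16),[8,15),[7,14),[6,13); WM=11
i=8 t=12 v=4: → [12,19),[11,18),[10,17),[9,16),[8,15),[7,14),[6,13); WM=12; [5,12) fires=4
i=9 t=12 v=6: → [12,19),[11,18),[10,17),[9,16),[8,15),[7,14),[6,13); WM=12
i=10 t=13 v=7: → [13,20),[12,19),[11,18),[10,17),[9,16),[8,15),[7,14); WM=12
i=11 t=15 v=5: → [15,22),[14,21),[13,20),[12,19),[11,18),[10,17),[9,16); WM=15; [6,13) fires=4 [7,14) fires=5 [8,15) fires=5
i=12 t=19 v=7: → [19,26),[18,25),[17,24),[16,23),[15,22),[14,21),[13,20); WM=15
i=13 t=21 v=4: → [21,28),[20,27),[19,26),[18,25),[17,24),[16,23),[15,22); WM=15
i=14 t=15 v=5: → [15,22),[14,21),[13,20),[12,19),[11,18),[10,17),[9,16); WM=21; [9,16) fires=5 [10,17) fires=4 [11,18) fires=4 [12,19) fires=4 [13,20) fires=2 [14,21) fires=2
i=15 t=12 v=8: DROP (t<21-1); WM=21
i=16 t=22 v=8: → [22,29),[21,28),[20,27),[19,26),[18,25),[17,24),[16,23); WM=21
i=17 t=24 v=3: → [24,31),[23,30),[22,29),[21,28),[20,27),[19,26),[18,25); WM=24; [15,22) fires=3 [16,23) fires=3 [17,24) fires=3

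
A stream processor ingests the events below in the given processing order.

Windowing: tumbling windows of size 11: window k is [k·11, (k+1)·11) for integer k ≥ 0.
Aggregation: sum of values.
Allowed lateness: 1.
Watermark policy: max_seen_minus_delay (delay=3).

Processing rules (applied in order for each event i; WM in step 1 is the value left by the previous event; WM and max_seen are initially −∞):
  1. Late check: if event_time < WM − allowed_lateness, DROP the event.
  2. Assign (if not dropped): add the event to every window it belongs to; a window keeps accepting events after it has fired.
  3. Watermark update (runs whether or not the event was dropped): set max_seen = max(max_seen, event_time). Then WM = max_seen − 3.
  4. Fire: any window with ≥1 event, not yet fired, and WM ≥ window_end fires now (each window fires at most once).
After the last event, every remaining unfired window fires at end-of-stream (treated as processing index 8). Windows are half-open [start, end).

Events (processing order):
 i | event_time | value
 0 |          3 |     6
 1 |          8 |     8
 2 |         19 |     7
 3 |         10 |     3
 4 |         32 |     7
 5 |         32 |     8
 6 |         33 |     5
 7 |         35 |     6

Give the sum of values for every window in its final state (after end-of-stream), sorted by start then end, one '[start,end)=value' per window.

[0,11)=14 [11,22)=7 [22,33)=15 [33,44)=11

i=0 t=3 v=6: → [0,11); WM=0
i=1 t=8 v=8: → [0,11); WM=5
i=2 t=19 v=7: → [11,22); WM=16; [0,11) fires=14
i=3 t=10 v=3: DROP (t<16-1); WM=16
i=4 t=32 v=7: → [22,33); WM=29; [11,22) fires=7
i=5 t=32 v=8: → [22,33); WM=29
i=6 t=33 v=5: → [33,44); WM=30
i=7 t=35 v=6: → [33,44); WM=32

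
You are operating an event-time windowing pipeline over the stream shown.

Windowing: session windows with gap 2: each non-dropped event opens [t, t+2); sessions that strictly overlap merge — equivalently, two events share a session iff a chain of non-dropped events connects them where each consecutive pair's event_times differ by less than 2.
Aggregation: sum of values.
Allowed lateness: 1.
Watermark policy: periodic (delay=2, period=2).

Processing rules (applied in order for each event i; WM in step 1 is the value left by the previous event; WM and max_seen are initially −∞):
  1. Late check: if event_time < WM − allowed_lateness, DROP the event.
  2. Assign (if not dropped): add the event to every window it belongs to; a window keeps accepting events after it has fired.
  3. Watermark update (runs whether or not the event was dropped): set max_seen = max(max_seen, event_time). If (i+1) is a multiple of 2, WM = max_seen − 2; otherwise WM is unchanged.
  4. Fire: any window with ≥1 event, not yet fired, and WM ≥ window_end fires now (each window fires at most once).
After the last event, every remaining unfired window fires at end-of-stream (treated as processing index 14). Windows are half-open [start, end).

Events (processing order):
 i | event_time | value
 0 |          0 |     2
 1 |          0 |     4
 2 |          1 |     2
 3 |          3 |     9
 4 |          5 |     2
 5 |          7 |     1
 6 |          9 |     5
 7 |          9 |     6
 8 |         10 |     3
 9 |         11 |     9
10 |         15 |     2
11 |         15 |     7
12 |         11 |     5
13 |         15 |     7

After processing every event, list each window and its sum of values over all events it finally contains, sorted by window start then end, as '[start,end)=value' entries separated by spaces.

[0,3)=8 [3,5)=9 [5,7)=2 [7,9)=1 [9,13)=23 [15,17)=16

i=0 t=0 v=2: → [0,2); WM=−∞
i=1 t=0 v=4: → [0,2); WM=-2
i=2 t=1 v=2: → [0,3); WM=-2
i=3 t=3 v=9: → [3,5); WM=1
i=4 t=5 v=2: → [5,7); WM=1
i=5 t=7 v=1: → [7,9); WM=5
i=6 t=9 v=5: → [9,11); WM=5
i=7 t=9 v=6: → [9,11); WM=7
i=8 t=10 v=3: → [9,12); WM=7
i=9 t=11 v=9: → [9,13); WM=9
i=10 t=15 v=2: → [15,17); WM=9
i=11 t=15 v=7: → [15,17); WM=13
i=12 t=11 v=5: DROP (t<13-1); WM=13
i=13 t=15 v=7: → [15,17); WM=13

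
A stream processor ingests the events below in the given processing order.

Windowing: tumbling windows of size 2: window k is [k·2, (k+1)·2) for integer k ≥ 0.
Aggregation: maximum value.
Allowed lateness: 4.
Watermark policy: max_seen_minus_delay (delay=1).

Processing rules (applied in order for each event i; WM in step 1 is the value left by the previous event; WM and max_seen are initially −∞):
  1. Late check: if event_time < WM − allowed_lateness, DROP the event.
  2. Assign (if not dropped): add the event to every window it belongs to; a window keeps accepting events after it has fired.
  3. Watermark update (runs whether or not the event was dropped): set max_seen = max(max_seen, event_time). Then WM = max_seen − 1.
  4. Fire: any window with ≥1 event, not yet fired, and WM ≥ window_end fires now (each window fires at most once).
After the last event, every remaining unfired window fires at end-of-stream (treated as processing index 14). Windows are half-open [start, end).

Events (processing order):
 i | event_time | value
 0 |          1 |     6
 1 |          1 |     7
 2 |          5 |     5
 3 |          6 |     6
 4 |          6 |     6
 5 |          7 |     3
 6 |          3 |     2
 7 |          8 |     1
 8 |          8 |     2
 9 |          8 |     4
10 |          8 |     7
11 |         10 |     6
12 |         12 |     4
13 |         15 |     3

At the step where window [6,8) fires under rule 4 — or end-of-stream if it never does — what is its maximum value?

6

i=0 t=1 v=6: → [0,2); WM=0
i=1 t=1 v=7: → [0,2); WM=0
i=2 t=5 v=5: → [4,6); WM=4; [0,2) fires=7
i=3 t=6 v=6: → [6,8); WM=5
i=4 t=6 v=6: → [6,8); WM=5
i=5 t=7 v=3: → [6,8); WM=6; [4,6) fires=5
i=6 t=3 v=2: → [2,4); WM=6; [2,4) fires=2
i=7 t=8 v=1: → [8,10); WM=7
i=8 t=8 v=2: → [8,10); WM=7
i=9 t=8 v=4: → [8,10); WM=7
i=10 t=8 v=7: → [8,10); WM=7
i=11 t=10 v=6: → [10,12); WM=9; [6,8) fires=6
i=12 t=12 v=4: → [12,14); WM=11; [8,10) fires=7
i=13 t=15 v=3: → [14,16); WM=14; [10,12) fires=6 [12,14) fires=4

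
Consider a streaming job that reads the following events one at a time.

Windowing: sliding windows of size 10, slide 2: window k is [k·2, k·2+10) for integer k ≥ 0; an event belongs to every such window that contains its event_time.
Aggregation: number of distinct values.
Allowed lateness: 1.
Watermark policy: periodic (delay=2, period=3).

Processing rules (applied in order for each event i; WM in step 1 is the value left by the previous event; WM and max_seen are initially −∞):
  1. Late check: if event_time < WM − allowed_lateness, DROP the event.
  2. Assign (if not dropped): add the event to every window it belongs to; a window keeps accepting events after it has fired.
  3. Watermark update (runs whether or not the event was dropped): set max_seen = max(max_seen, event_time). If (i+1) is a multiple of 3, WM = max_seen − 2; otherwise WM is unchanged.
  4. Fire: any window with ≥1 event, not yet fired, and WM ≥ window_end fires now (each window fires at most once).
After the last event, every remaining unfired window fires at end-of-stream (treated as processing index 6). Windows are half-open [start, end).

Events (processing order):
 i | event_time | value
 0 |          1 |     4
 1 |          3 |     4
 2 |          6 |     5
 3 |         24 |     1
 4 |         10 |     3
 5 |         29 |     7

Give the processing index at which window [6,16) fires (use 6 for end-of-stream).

5

i=0 t=1 v=4: → [0,10); WM=−∞
i=1 t=3 v=4: → [2,12),[0,10); WM=−∞
i=2 t=6 v=5: → [6,16),[4,14),[2,12),[0,10); WM=4
i=3 t=24 v=1: → [24,34),[22,32),[20,30),[18,28),[16,26); WM=4
i=4 t=10 v=3: → [10,20),[8,18),[6,16),[4,14),[2,12); WM=4
i=5 t=29 v=7: → [28,38),[26,36),[24,34),[22,32),[20,30); WM=27; [0,10) fires=2 [2,12) fires=3 [4,14) fires=2 [6,16) fires=2 [8,18) fires=1 [10,20) fires=1 [16,26) fires=1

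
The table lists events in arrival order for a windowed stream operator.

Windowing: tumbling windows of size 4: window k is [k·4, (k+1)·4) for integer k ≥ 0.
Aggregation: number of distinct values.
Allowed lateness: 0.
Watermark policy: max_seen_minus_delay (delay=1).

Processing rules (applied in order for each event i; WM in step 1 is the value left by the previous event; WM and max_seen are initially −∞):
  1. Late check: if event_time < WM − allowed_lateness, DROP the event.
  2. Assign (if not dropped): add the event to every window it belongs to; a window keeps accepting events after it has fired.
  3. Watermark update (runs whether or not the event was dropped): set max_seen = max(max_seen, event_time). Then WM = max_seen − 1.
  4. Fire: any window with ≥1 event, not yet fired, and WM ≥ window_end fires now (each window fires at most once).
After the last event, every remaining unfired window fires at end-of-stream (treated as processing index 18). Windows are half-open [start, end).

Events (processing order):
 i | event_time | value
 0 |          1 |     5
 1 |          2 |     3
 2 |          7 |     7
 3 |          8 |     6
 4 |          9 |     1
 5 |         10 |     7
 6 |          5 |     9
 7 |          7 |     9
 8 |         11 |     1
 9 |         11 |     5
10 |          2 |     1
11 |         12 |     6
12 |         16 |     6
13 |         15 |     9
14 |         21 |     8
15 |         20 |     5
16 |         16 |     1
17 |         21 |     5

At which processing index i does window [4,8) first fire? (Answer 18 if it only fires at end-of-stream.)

4

i=0 t=1 v=5: → [0,4); WM=0
i=1 t=2 v=3: → [0,4); WM=1
i=2 t=7 v=7: → [4,8); WM=6; [0,4) fires=2
i=3 t=8 v=6: → [8,12); WM=7
i=4 t=9 v=1: → [8,12); WM=8; [4,8) fires=1
i=5 t=10 v=7: → [8,12); WM=9
i=6 t=5 v=9: DROP (t<9-0); WM=9
i=7 t=7 v=9: DROP (t<9-0); WM=9
i=8 t=11 v=1: → [8,12); WM=10
i=9 t=11 v=5: → [8,12); WM=10
i=10 t=2 v=1: DROP (t<10-0); WM=10
i=11 t=12 v=6: → [12,16); WM=11
i=12 t=16 v=6: → [16,20); WM=15; [8,12) fires=4
i=13 t=15 v=9: → [12,16); WM=15
i=14 t=21 v=8: → [20,24); WM=20; [12,16) fires=2 [16,20) fires=1
i=15 t=20 v=5: → [20,24); WM=20
i=16 t=16 v=1: DROP (t<20-0); WM=20
i=17 t=21 v=5: → [20,24); WM=20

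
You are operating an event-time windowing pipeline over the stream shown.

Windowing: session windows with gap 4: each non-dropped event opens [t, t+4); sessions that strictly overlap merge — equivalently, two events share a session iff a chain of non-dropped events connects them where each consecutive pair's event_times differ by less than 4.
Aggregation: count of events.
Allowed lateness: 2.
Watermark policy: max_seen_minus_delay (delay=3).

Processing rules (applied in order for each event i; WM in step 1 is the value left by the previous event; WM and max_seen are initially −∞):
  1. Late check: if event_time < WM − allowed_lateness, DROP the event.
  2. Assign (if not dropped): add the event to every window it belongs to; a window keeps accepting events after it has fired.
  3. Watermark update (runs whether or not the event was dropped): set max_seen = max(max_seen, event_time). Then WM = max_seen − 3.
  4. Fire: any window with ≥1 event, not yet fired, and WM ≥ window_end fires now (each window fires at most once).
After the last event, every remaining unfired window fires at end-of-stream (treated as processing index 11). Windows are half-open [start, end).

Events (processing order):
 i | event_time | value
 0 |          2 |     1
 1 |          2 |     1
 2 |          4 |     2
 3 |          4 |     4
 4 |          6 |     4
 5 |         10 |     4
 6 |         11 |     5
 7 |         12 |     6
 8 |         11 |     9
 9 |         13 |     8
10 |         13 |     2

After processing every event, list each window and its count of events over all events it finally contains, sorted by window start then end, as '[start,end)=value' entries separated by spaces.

[2,10)=5 [10,17)=6

i=0 t=2 v=1: → [2,6); WM=-1
i=1 t=2 v=1: → [2,6); WM=-1
i=2 t=4 v=2: → [2,8); WM=1
i=3 t=4 v=4: → [2,8); WM=1
i=4 t=6 v=4: → [2,10); WM=3
i=5 t=10 v=4: → [10,14); WM=7
i=6 t=11 v=5: → [10,15); WM=8
i=7 t=12 v=6: → [10,16); WM=9
i=8 t=11 v=9: → [10,16); WM=9
i=9 t=13 v=8: → [10,17); WM=10
i=10 t=13 v=2: → [10,17); WM=10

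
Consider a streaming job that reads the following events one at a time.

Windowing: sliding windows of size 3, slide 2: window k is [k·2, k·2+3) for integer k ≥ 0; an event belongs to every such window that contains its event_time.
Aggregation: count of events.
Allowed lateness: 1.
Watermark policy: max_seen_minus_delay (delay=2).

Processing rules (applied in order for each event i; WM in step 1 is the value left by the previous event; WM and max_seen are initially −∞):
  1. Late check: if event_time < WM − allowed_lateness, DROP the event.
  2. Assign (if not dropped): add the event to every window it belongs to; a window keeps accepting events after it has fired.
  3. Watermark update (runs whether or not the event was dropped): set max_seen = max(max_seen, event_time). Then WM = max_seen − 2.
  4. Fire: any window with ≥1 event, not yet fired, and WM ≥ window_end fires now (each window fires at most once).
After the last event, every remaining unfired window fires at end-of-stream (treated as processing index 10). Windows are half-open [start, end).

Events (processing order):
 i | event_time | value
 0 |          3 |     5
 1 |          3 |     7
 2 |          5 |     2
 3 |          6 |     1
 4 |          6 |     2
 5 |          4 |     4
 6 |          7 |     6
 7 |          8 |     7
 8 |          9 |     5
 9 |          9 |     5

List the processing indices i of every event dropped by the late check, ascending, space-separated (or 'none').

i=0 t=3 v=5: → [2,5); WM=1
i=1 t=3 v=7: → [2,5); WM=1
i=2 t=5 v=2: → [4,7); WM=3
i=3 t=6 v=1: → [6,9),[4,7); WM=4
i=4 t=6 v=2: → [6,9),[4,7); WM=4
i=5 t=4 v=4: → [4,7),[2,5); WM=4
i=6 t=7 v=6: → [6,9); WM=5; [2,5) fires=3
i=7 t=8 v=7: → [8,11),[6,9); WM=6
i=8 t=9 v=5: → [8,11); WM=7; [4,7) fires=4
i=9 t=9 v=5: → [8,11); WM=7

none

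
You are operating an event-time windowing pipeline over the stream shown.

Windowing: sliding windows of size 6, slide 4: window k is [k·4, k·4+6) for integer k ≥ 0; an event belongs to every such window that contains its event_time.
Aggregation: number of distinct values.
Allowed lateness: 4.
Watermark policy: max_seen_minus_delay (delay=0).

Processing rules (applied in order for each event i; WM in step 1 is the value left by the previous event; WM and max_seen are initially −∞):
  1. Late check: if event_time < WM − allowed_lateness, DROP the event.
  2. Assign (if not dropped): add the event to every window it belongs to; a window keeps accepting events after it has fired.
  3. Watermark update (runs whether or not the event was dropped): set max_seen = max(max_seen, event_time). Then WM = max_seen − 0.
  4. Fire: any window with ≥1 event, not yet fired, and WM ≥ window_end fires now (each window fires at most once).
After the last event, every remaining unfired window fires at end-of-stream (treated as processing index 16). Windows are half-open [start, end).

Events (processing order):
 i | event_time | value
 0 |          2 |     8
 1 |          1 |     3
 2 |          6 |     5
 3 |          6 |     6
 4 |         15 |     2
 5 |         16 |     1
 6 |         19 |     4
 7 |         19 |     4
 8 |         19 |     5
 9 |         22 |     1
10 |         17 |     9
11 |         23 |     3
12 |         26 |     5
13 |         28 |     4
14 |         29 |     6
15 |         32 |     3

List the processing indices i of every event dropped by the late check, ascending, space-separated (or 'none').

i=0 t=2 v=8: → [0,6); WM=2
i=1 t=1 v=3: → [0,6); WM=2
i=2 t=6 v=5: → [4,10); WM=6; [0,6) fires=2
i=3 t=6 v=6: → [4,10); WM=6
i=4 t=15 v=2: → [12,18); WM=15; [4,10) fires=2
i=5 t=16 v=1: → [16,22),[12,18); WM=16
i=6 t=19 v=4: → [16,22); WM=19; [12,18) fires=2
i=7 t=19 v=4: → [16,22); WM=19
i=8 t=19 v=5: → [16,22); WM=19
i=9 t=22 v=1: → [20,26); WM=22; [16,22) fires=3
i=10 t=17 v=9: DROP (t<22-4); WM=22
i=11 t=23 v=3: → [20,26); WM=23
i=12 t=26 v=5: → [24,30); WM=26; [20,26) fires=2
i=13 t=28 v=4: → [28,34),[24,30); WM=28
i=14 t=29 v=6: → [28,34),[24,30); WM=29
i=15 t=32 v=3: → [32,38),[28,34); WM=32; [24,30) fires=3

10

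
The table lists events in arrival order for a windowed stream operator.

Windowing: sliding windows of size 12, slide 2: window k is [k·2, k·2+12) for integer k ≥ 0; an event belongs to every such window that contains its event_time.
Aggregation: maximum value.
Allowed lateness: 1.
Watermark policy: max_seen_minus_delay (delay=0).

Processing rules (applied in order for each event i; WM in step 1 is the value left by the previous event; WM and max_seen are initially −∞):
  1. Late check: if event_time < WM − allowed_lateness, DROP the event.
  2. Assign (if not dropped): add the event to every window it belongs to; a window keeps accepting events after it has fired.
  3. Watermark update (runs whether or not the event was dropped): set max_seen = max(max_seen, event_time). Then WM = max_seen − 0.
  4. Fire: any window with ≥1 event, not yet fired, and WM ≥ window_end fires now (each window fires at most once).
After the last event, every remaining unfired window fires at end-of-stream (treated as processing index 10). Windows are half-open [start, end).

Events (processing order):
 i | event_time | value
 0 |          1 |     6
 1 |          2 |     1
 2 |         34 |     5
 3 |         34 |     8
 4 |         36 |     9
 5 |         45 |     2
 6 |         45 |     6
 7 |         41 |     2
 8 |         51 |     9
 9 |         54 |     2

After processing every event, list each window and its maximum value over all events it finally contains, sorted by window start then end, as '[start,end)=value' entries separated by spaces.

i=0 t=1 v=6: → [0,12); WM=1
i=1 t=2 v=1: → [2,14),[0,12); WM=2
i=2 t=34 v=5: → [34,46),[32,44),[30,42),[28,40),[26,38),[24,36); WM=34; [0,12) fires=6 [2,14) fires=1
i=3 t=34 v=8: → [34,46),[32,44),[30,42),[28,40),[26,38),[24,36); WM=34
i=4 t=36 v=9: → [36,48),[34,46),[32,44),[30,42),[28,40),[26,38); WM=36; [24,36) fires=8
i=5 t=45 v=2: → [44,56),[42,54),[40,52),[38,50),[36,48),[34,46); WM=45; [26,38) fires=9 [28,40) fires=9 [30,42) fires=9 [32,44) fires=9
i=6 t=45 v=6: → [44,56),[42,54),[40,52),[38,50),[36,48),[34,46); WM=45
i=7 t=41 v=2: DROP (t<45-1); WM=45
i=8 t=51 v=9: → [50,62),[48,60),[46,58),[44,56),[42,54),[40,52); WM=51; [34,46) fires=9 [36,48) fires=9 [38,50) fires=6
i=9 t=54 v=2: → [54,66),[52,64),[50,62),[48,60),[46,58),[44,56); WM=54; [40,52) fires=9 [42,54) fires=9

[0,12)=6 [2,14)=1 [24,36)=8 [26,38)=9 [28,40)=9 [30,42)=9 [32,44)=9 [34,46)=9 [36,48)=9 [38,50)=6 [40,52)=9 [42,54)=9 [44,56)=9 [46,58)=9 [48,60)=9 [50,62)=9 [52,64)=2 [54,66)=2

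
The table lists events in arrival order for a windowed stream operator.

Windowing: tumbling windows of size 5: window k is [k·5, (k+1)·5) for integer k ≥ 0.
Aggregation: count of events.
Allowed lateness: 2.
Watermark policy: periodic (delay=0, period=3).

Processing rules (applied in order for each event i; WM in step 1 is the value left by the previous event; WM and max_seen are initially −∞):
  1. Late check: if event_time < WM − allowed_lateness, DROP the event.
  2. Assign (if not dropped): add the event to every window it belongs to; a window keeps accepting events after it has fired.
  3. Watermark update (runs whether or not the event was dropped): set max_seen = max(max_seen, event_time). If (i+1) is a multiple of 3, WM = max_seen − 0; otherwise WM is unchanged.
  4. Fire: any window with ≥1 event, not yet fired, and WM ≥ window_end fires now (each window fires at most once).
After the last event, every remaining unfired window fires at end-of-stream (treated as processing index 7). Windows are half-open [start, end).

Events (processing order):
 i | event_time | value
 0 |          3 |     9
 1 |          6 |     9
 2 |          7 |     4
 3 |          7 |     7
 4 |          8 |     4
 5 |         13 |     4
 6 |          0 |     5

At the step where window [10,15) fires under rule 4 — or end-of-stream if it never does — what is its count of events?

1

i=0 t=3 v=9: → [0,5); WM=−∞
i=1 t=6 v=9: → [5,10); WM=−∞
i=2 t=7 v=4: → [5,10); WM=7; [0,5) fires=1
i=3 t=7 v=7: → [5,10); WM=7
i=4 t=8 v=4: → [5,10); WM=7
i=5 t=13 v=4: → [10,15); WM=13; [5,10) fires=4
i=6 t=0 v=5: DROP (t<13-2); WM=13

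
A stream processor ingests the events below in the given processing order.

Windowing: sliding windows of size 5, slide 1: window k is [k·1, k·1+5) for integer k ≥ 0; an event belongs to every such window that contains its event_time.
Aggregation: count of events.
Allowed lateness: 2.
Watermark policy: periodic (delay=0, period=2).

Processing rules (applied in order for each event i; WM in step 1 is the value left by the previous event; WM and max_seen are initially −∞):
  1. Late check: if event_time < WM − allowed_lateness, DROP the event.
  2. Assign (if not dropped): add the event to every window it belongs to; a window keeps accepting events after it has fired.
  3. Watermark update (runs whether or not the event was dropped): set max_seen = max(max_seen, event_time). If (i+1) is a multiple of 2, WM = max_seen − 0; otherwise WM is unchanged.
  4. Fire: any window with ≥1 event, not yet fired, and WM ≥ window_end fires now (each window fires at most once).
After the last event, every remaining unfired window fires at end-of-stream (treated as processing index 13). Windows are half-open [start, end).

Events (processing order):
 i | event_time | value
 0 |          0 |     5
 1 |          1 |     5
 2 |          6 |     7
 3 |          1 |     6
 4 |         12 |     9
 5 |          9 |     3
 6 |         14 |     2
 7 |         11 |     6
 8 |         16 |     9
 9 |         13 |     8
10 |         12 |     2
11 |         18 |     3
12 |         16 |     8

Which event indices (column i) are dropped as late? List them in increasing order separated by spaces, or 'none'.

10

i=0 t=0 v=5: → [0,5); WM=−∞
i=1 t=1 v=5: → [1,6),[0,5); WM=1
i=2 t=6 v=7: → [6,11),[5,10),[4,9),[3,8),[2,7); WM=1
i=3 t=1 v=6: → [1,6),[0,5); WM=6; [0,5) fires=3 [1,6) fires=2
i=4 t=12 v=9: → [12,17),[11,16),[10,15),[9,14),[8,13); WM=6
i=5 t=9 v=3: → [9,14),[8,13),[7,12),[6,11),[5,10); WM=12; [2,7) fires=1 [3,8) fires=1 [4,9) fires=1 [5,10) fires=2 [6,11) fires=2 [7,12) fires=1
i=6 t=14 v=2: → [14,19),[13,18),[12,17),[11,16),[10,15); WM=12
i=7 t=11 v=6: → [11,16),[10,15),[9,14),[8,13),[7,12); WM=14; [8,13) fires=3 [9,14) fires=3
i=8 t=16 v=9: → [16,21),[15,20),[14,19),[13,18),[12,17); WM=14
i=9 t=13 v=8: → [13,18),[12,17),[11,16),[10,15),[9,14); WM=16; [10,15) fires=4 [11,16) fires=4
i=10 t=12 v=2: DROP (t<16-2); WM=16
i=11 t=18 v=3: → [18,23),[17,22),[16,21),[15,20),[14,19); WM=18; [12,17) fires=4 [13,18) fires=3
i=12 t=16 v=8: → [16,21),[15,20),[14,19),[13,18),[12,17); WM=18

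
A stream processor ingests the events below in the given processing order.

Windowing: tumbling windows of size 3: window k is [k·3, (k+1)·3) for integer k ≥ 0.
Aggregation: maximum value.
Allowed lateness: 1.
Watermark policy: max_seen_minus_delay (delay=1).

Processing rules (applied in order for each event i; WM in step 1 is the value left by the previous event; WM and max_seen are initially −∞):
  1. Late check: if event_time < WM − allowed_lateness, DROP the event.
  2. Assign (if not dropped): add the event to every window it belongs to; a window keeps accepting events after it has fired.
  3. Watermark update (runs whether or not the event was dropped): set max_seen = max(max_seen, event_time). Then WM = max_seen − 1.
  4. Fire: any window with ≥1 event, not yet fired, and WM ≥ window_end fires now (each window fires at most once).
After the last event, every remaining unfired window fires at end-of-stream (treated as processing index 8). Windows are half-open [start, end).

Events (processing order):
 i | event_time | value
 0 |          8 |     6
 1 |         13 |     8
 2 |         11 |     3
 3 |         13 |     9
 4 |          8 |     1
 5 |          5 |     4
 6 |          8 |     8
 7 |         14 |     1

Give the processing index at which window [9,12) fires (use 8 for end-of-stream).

2

i=0 t=8 v=6: → [6,9); WM=7
i=1 t=13 v=8: → [12,15); WM=12; [6,9) fires=6
i=2 t=11 v=3: → [9,12); WM=12; [9,12) fires=3
i=3 t=13 v=9: → [12,15); WM=12
i=4 t=8 v=1: DROP (t<12-1); WM=12
i=5 t=5 v=4: DROP (t<12-1); WM=12
i=6 t=8 v=8: DROP (t<12-1); WM=12
i=7 t=14 v=1: → [12,15); WM=13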